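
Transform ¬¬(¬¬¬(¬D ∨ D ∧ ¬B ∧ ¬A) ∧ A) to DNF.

¬¬(¬¬¬(¬D ∨ D ∧ ¬B ∧ ¬A) ∧ A)
≡ ¬¬¬(¬D ∨ D ∧ ¬B ∧ ¬A) ∧ A   — double negation
≡ ¬(¬D ∨ D ∧ ¬B ∧ ¬A) ∧ A   — double negation
≡ ¬¬D ∧ ¬(D ∧ ¬B ∧ ¬A) ∧ A   — De Morgan
≡ D ∧ ¬(D ∧ ¬B ∧ ¬A) ∧ A   — double negation
≡ D ∧ (¬D ∨ ¬¬B ∨ ¬¬A) ∧ A   — De Morgan
≡ D ∧ (¬D ∨ B ∨ ¬¬A) ∧ A   — double negation
≡ D ∧ (¬D ∨ B ∨ A) ∧ A   — double negation
≡ D ∧ ¬D ∧ A ∨ D ∧ B ∧ A ∨ D ∧ A ∧ A   — distribute ∧ over ∨
≡ D ∧ A   — simplify

D ∧ A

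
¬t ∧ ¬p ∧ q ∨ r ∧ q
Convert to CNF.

¬t ∧ ¬p ∧ q ∨ r ∧ q
⇔ (¬t ∨ r) ∧ (¬t ∨ q) ∧ (¬p ∨ r) ∧ (¬p ∨ q) ∧ (q ∨ r) ∧ (q ∨ q)
⇔ (¬t ∨ r) ∧ (¬p ∨ r) ∧ q

(¬t ∨ r) ∧ (¬p ∨ r) ∧ q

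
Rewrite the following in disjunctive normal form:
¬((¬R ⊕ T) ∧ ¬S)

¬((¬R ⊕ T) ∧ ¬S)
= ¬(((¬R ∧ ¬T) ∨ (¬¬R ∧ T)) ∧ ¬S)
= ¬((¬R ∧ ¬T) ∨ (¬¬R ∧ T)) ∨ ¬¬S
= (¬(¬R ∧ ¬T) ∧ ¬(¬¬R ∧ T)) ∨ ¬¬S
= ((¬¬R ∨ ¬¬T) ∧ ¬(¬¬R ∧ T)) ∨ ¬¬S
= ((R ∨ ¬¬T) ∧ ¬(¬¬R ∧ T)) ∨ ¬¬S
= ((R ∨ T) ∧ ¬(¬¬R ∧ T)) ∨ ¬¬S
= ((R ∨ T) ∧ (¬¬¬R ∨ ¬T)) ∨ ¬¬S
= ((R ∨ T) ∧ (¬R ∨ ¬T)) ∨ ¬¬S
= ((R ∨ T) ∧ (¬R ∨ ¬T)) ∨ S
= (R ∧ ¬R) ∨ (R ∧ ¬T) ∨ (T ∧ ¬R) ∨ (T ∧ ¬T) ∨ S
= (R ∧ ¬T) ∨ (T ∧ ¬R) ∨ S

(R ∧ ¬T) ∨ (T ∧ ¬R) ∨ S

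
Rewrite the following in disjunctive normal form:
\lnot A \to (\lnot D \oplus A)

A \lor (\lnot D \land \lnot A)

\lnot A \to (\lnot D \oplus A)
⇔ \lnot \lnot A \lor (\lnot D \oplus A)   [eliminate \to]
⇔ \lnot \lnot A \lor (\lnot D \land \lnot A) \lor (\lnot \lnot D \land A)   [expand \oplus]
⇔ A \lor (\lnot D \land \lnot A) \lor (\lnot \lnot D \land A)   [double negation]
⇔ A \lor (\lnot D \land \lnot A) \lor (D \land A)   [double negation]
⇔ A \lor (\lnot D \land \lnot A)   [simplify]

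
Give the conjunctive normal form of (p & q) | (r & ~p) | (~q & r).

(p & q) | (r & ~p) | (~q & r)
⇔ (p | r | ~q) & (p | r | r) & (p | ~p | ~q) & (p | ~p | r) & (q | r | ~q) & (q | r | r) & (q | ~p | ~q) & (q | ~p | r)   — distribute | over &
⇔ (p | r) & (q | r)   — simplify

(p | r) & (q | r)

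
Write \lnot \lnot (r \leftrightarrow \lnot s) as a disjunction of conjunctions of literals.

(\lnot r \land s) \lor (\lnot s \land r)

\lnot \lnot (r \leftrightarrow \lnot s)
≡ \lnot \lnot ((r \to \lnot s) \land (\lnot s \to r))   — eliminate \leftrightarrow
≡ \lnot \lnot ((\lnot r \lor \lnot s) \land (\lnot s \to r))   — eliminate \to
≡ \lnot \lnot ((\lnot r \lor \lnot s) \land (\lnot \lnot s \lor r))   — eliminate \to
≡ (\lnot r \lor \lnot s) \land (\lnot \lnot s \lor r)   — double negation
≡ (\lnot r \lor \lnot s) \land (s \lor r)   — double negation
≡ (\lnot r \land s) \lor (\lnot r \land r) \lor (\lnot s \land s) \lor (\lnot s \land r)   — distribute \land over \lor
≡ (\lnot r \land s) \lor (\lnot s \land r)   — simplify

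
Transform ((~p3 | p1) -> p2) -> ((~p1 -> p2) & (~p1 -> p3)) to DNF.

(~p3 & ~p2) | p1 | (p2 & p3)

((~p3 | p1) -> p2) -> ((~p1 -> p2) & (~p1 -> p3))
≡ ~((~p3 | p1) -> p2) | ((~p1 -> p2) & (~p1 -> p3))   (eliminate ->)
≡ ~(~(~p3 | p1) | p2) | ((~p1 -> p2) & (~p1 -> p3))   (eliminate ->)
≡ ~(~(~p3 | p1) | p2) | ((~~p1 | p2) & (~p1 -> p3))   (eliminate ->)
≡ ~(~(~p3 | p1) | p2) | ((~~p1 | p2) & (~~p1 | p3))   (eliminate ->)
≡ (~~(~p3 | p1) & ~p2) | ((~~p1 | p2) & (~~p1 | p3))   (De Morgan)
≡ ((~p3 | p1) & ~p2) | ((~~p1 | p2) & (~~p1 | p3))   (double negation)
≡ ((~p3 | p1) & ~p2) | ((p1 | p2) & (~~p1 | p3))   (double negation)
≡ ((~p3 | p1) & ~p2) | ((p1 | p2) & (p1 | p3))   (double negation)
≡ (~p3 & ~p2) | (p1 & ~p2) | (p1 & p1) | (p1 & p3) | (p2 & p1) | (p2 & p3)   (distribute & over |)
≡ (~p3 & ~p2) | p1 | (p2 & p3)   (simplify)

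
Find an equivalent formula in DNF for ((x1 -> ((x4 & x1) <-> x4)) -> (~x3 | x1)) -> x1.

((x1 -> ((x4 & x1) <-> x4)) -> (~x3 | x1)) -> x1
≡ ~((x1 -> ((x4 & x1) <-> x4)) -> (~x3 | x1)) | x1   (eliminate ->)
≡ ~(~(x1 -> ((x4 & x1) <-> x4)) | ~x3 | x1) | x1   (eliminate ->)
≡ ~(~(~x1 | ((x4 & x1) <-> x4)) | ~x3 | x1) | x1   (eliminate ->)
≡ ~(~(~x1 | (((x4 & x1) -> x4) & (x4 -> (x4 & x1)))) | ~x3 | x1) | x1   (eliminate <->)
≡ ~(~(~x1 | ((~(x4 & x1) | x4) & (x4 -> (x4 & x1)))) | ~x3 | x1) | x1   (eliminate ->)
≡ ~(~(~x1 | ((~(x4 & x1) | x4) & (~x4 | (x4 & x1)))) | ~x3 | x1) | x1   (eliminate ->)
≡ (~~(~x1 | ((~(x4 & x1) | x4) & (~x4 | (x4 & x1)))) & ~~x3 & ~x1) | x1   (De Morgan)
≡ ((~x1 | ((~(x4 & x1) | x4) & (~x4 | (x4 & x1)))) & ~~x3 & ~x1) | x1   (double negation)
≡ ((~x1 | ((~x4 | ~x1 | x4) & (~x4 | (x4 & x1)))) & ~~x3 & ~x1) | x1   (De Morgan)
≡ ((~x1 | ((~x4 | ~x1 | x4) & (~x4 | (x4 & x1)))) & x3 & ~x1) | x1   (double negation)
≡ (~x1 & x3 & ~x1) | (~x4 & ~x4 & x3 & ~x1) | (~x4 & x4 & x1 & x3 & ~x1) | (~x1 & ~x4 & x3 & ~x1) | (~x1 & x4 & x1 & x3 & ~x1) | (x4 & ~x4 & x3 & ~x1) | (x4 & x4 & x1 & x3 & ~x1) | x1   (distribute & over |)
≡ (~x1 & x3) | x1   (simplify)

(~x1 & x3) | x1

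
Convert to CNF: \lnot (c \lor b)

\lnot (c \lor b)
≡ \lnot c \land \lnot b

\lnot c \land \lnot b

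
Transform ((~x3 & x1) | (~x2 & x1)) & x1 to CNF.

((~x3 & x1) | (~x2 & x1)) & x1
≡ (~x3 | ~x2) & (~x3 | x1) & (x1 | ~x2) & (x1 | x1) & x1   [distribute | over &]
≡ (~x3 | ~x2) & x1   [simplify]

(~x3 | ~x2) & x1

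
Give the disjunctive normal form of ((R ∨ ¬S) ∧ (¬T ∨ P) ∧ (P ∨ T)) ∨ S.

((R ∨ ¬S) ∧ (¬T ∨ P) ∧ (P ∨ T)) ∨ S
⇔ (R ∧ ¬T ∧ P) ∨ (R ∧ ¬T ∧ T) ∨ (R ∧ P ∧ P) ∨ (R ∧ P ∧ T) ∨ (¬S ∧ ¬T ∧ P) ∨ (¬S ∧ ¬T ∧ T) ∨ (¬S ∧ P ∧ P) ∨ (¬S ∧ P ∧ T) ∨ S
⇔ (R ∧ P) ∨ (¬S ∧ P) ∨ S

(R ∧ P) ∨ (¬S ∧ P) ∨ S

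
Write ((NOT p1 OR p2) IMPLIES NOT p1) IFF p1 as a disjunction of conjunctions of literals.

((NOT p1 OR p2) IMPLIES NOT p1) IFF p1
⇔ (((NOT p1 OR p2) IMPLIES NOT p1) IMPLIES p1) AND (p1 IMPLIES ((NOT p1 OR p2) IMPLIES NOT p1))   [eliminate IFF]
⇔ (NOT ((NOT p1 OR p2) IMPLIES NOT p1) OR p1) AND (p1 IMPLIES ((NOT p1 OR p2) IMPLIES NOT p1))   [eliminate IMPLIES]
⇔ (NOT (NOT (NOT p1 OR p2) OR NOT p1) OR p1) AND (p1 IMPLIES ((NOT p1 OR p2) IMPLIES NOT p1))   [eliminate IMPLIES]
⇔ (NOT (NOT (NOT p1 OR p2) OR NOT p1) OR p1) AND (NOT p1 OR ((NOT p1 OR p2) IMPLIES NOT p1))   [eliminate IMPLIES]
⇔ (NOT (NOT (NOT p1 OR p2) OR NOT p1) OR p1) AND (NOT p1 OR NOT (NOT p1 OR p2) OR NOT p1)   [eliminate IMPLIES]
⇔ ((NOT NOT (NOT p1 OR p2) AND NOT NOT p1) OR p1) AND (NOT p1 OR NOT (NOT p1 OR p2) OR NOT p1)   [De Morgan]
⇔ (((NOT p1 OR p2) AND NOT NOT p1) OR p1) AND (NOT p1 OR NOT (NOT p1 OR p2) OR NOT p1)   [double negation]
⇔ (((NOT p1 OR p2) AND p1) OR p1) AND (NOT p1 OR NOT (NOT p1 OR p2) OR NOT p1)   [double negation]
⇔ (((NOT p1 OR p2) AND p1) OR p1) AND (NOT p1 OR (NOT NOT p1 AND NOT p2) OR NOT p1)   [De Morgan]
⇔ (((NOT p1 OR p2) AND p1) OR p1) AND (NOT p1 OR (p1 AND NOT p2) OR NOT p1)   [double negation]
⇔ (NOT p1 AND p1 AND NOT p1) OR (NOT p1 AND p1 AND p1 AND NOT p2) OR (NOT p1 AND p1 AND NOT p1) OR (p2 AND p1 AND NOT p1) OR (p2 AND p1 AND p1 AND NOT p2) OR (p2 AND p1 AND NOT p1) OR (p1 AND NOT p1) OR (p1 AND p1 AND NOT p2) OR (p1 AND NOT p1)   [distribute AND over OR]
⇔ p1 AND NOT p2   [simplify]

p1 AND NOT p2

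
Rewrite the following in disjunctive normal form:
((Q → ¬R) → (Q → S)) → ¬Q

(¬R ∧ Q ∧ ¬S) ∨ ¬Q

((Q → ¬R) → (Q → S)) → ¬Q
≡ ¬((Q → ¬R) → (Q → S)) ∨ ¬Q
≡ ¬(¬(Q → ¬R) ∨ (Q → S)) ∨ ¬Q
≡ ¬(¬(¬Q ∨ ¬R) ∨ (Q → S)) ∨ ¬Q
≡ ¬(¬(¬Q ∨ ¬R) ∨ ¬Q ∨ S) ∨ ¬Q
≡ (¬¬(¬Q ∨ ¬R) ∧ ¬¬Q ∧ ¬S) ∨ ¬Q
≡ ((¬Q ∨ ¬R) ∧ ¬¬Q ∧ ¬S) ∨ ¬Q
≡ ((¬Q ∨ ¬R) ∧ Q ∧ ¬S) ∨ ¬Q
≡ (¬Q ∧ Q ∧ ¬S) ∨ (¬R ∧ Q ∧ ¬S) ∨ ¬Q
≡ (¬R ∧ Q ∧ ¬S) ∨ ¬Q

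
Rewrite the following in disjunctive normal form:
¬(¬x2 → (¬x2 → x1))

¬(¬x2 → (¬x2 → x1))
≡ ¬(¬¬x2 ∨ (¬x2 → x1))   [eliminate →]
≡ ¬(¬¬x2 ∨ ¬¬x2 ∨ x1)   [eliminate →]
≡ ¬¬¬x2 ∧ ¬¬¬x2 ∧ ¬x1   [De Morgan]
≡ ¬x2 ∧ ¬¬¬x2 ∧ ¬x1   [double negation]
≡ ¬x2 ∧ ¬x2 ∧ ¬x1   [double negation]
≡ ¬x2 ∧ ¬x1   [simplify]

¬x2 ∧ ¬x1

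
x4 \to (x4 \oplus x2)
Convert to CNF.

x4 \to (x4 \oplus x2)
⇔ \lnot x4 \lor (x4 \oplus x2)
⇔ \lnot x4 \lor ((x4 \lor x2) \land \lnot (x4 \land x2))
⇔ \lnot x4 \lor ((x4 \lor x2) \land (\lnot x4 \lor \lnot x2))
⇔ (\lnot x4 \lor x4 \lor x2) \land (\lnot x4 \lor \lnot x4 \lor \lnot x2)
⇔ \lnot x4 \lor \lnot x2

\lnot x4 \lor \lnot x2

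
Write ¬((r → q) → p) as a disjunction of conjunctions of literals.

(¬r ∧ ¬p) ∨ (q ∧ ¬p)

¬((r → q) → p)
≡ ¬(¬(r → q) ∨ p)   [eliminate →]
≡ ¬(¬(¬r ∨ q) ∨ p)   [eliminate →]
≡ ¬¬(¬r ∨ q) ∧ ¬p   [De Morgan]
≡ (¬r ∨ q) ∧ ¬p   [double negation]
≡ (¬r ∧ ¬p) ∨ (q ∧ ¬p)   [distribute ∧ over ∨]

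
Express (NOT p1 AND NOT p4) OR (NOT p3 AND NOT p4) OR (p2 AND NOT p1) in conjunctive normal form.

(NOT p1 AND NOT p4) OR (NOT p3 AND NOT p4) OR (p2 AND NOT p1)
≡ (NOT p1 OR NOT p3 OR p2) AND (NOT p1 OR NOT p3 OR NOT p1) AND (NOT p1 OR NOT p4 OR p2) AND (NOT p1 OR NOT p4 OR NOT p1) AND (NOT p4 OR NOT p3 OR p2) AND (NOT p4 OR NOT p3 OR NOT p1) AND (NOT p4 OR NOT p4 OR p2) AND (NOT p4 OR NOT p4 OR NOT p1)   — distribute OR over AND
≡ (NOT p1 OR NOT p3) AND (NOT p1 OR NOT p4) AND (NOT p4 OR p2)   — simplify

(NOT p1 OR NOT p3) AND (NOT p1 OR NOT p4) AND (NOT p4 OR p2)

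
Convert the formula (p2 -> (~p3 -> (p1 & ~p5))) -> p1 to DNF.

(p2 & ~p3 & ~p1) | (p2 & ~p3 & p5) | p1

(p2 -> (~p3 -> (p1 & ~p5))) -> p1
≡ ~(p2 -> (~p3 -> (p1 & ~p5))) | p1   [eliminate ->]
≡ ~(~p2 | (~p3 -> (p1 & ~p5))) | p1   [eliminate ->]
≡ ~(~p2 | ~~p3 | (p1 & ~p5)) | p1   [eliminate ->]
≡ (~~p2 & ~~~p3 & ~(p1 & ~p5)) | p1   [De Morgan]
≡ (p2 & ~~~p3 & ~(p1 & ~p5)) | p1   [double negation]
≡ (p2 & ~p3 & ~(p1 & ~p5)) | p1   [double negation]
≡ (p2 & ~p3 & (~p1 | ~~p5)) | p1   [De Morgan]
≡ (p2 & ~p3 & (~p1 | p5)) | p1   [double negation]
≡ (p2 & ~p3 & ~p1) | (p2 & ~p3 & p5) | p1   [distribute & over |]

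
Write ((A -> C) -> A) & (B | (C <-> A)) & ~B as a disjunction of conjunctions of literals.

A & C & ~B

((A -> C) -> A) & (B | (C <-> A)) & ~B
≡ (~(A -> C) | A) & (B | (C <-> A)) & ~B   [eliminate ->]
≡ (~(~A | C) | A) & (B | (C <-> A)) & ~B   [eliminate ->]
≡ (~(~A | C) | A) & (B | ((C -> A) & (A -> C))) & ~B   [eliminate <->]
≡ (~(~A | C) | A) & (B | ((~C | A) & (A -> C))) & ~B   [eliminate ->]
≡ (~(~A | C) | A) & (B | ((~C | A) & (~A | C))) & ~B   [eliminate ->]
≡ ((~~A & ~C) | A) & (B | ((~C | A) & (~A | C))) & ~B   [De Morgan]
≡ ((A & ~C) | A) & (B | ((~C | A) & (~A | C))) & ~B   [double negation]
≡ (A & ~C & B & ~B) | (A & ~C & ~C & ~A & ~B) | (A & ~C & ~C & C & ~B) | (A & ~C & A & ~A & ~B) | (A & ~C & A & C & ~B) | (A & B & ~B) | (A & ~C & ~A & ~B) | (A & ~C & C & ~B) | (A & A & ~A & ~B) | (A & A & C & ~B)   [distribute & over |]
≡ A & C & ~B   [simplify]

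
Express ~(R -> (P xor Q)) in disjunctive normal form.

(R & ~P & ~Q) | (R & Q & P)

~(R -> (P xor Q))
≡ ~(~R | (P xor Q))   [eliminate ->]
≡ ~(~R | (P & ~Q) | (~P & Q))   [expand xor]
≡ ~~R & ~(P & ~Q) & ~(~P & Q)   [De Morgan]
≡ R & ~(P & ~Q) & ~(~P & Q)   [double negation]
≡ R & (~P | ~~Q) & ~(~P & Q)   [De Morgan]
≡ R & (~P | Q) & ~(~P & Q)   [double negation]
≡ R & (~P | Q) & (~~P | ~Q)   [De Morgan]
≡ R & (~P | Q) & (P | ~Q)   [double negation]
≡ (R & ~P & P) | (R & ~P & ~Q) | (R & Q & P) | (R & Q & ~Q)   [distribute & over |]
≡ (R & ~P & ~Q) | (R & Q & P)   [simplify]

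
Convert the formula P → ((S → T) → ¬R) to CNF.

(¬P ∨ S ∨ ¬R) ∧ (¬P ∨ ¬T ∨ ¬R)

P → ((S → T) → ¬R)
≡ ¬P ∨ ((S → T) → ¬R)   (eliminate →)
≡ ¬P ∨ ¬(S → T) ∨ ¬R   (eliminate →)
≡ ¬P ∨ ¬(¬S ∨ T) ∨ ¬R   (eliminate →)
≡ ¬P ∨ (¬¬S ∧ ¬T) ∨ ¬R   (De Morgan)
≡ ¬P ∨ (S ∧ ¬T) ∨ ¬R   (double negation)
≡ (¬P ∨ S ∨ ¬R) ∧ (¬P ∨ ¬T ∨ ¬R)   (distribute ∨ over ∧)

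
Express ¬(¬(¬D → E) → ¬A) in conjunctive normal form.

¬(¬(¬D → E) → ¬A)
⇔ ¬(¬¬(¬D → E) ∨ ¬A)   (eliminate →)
⇔ ¬(¬¬(¬¬D ∨ E) ∨ ¬A)   (eliminate →)
⇔ ¬¬¬(¬¬D ∨ E) ∧ ¬¬A   (De Morgan)
⇔ ¬(¬¬D ∨ E) ∧ ¬¬A   (double negation)
⇔ ¬¬¬D ∧ ¬E ∧ ¬¬A   (De Morgan)
⇔ ¬D ∧ ¬E ∧ ¬¬A   (double negation)
⇔ ¬D ∧ ¬E ∧ A   (double negation)

¬D ∧ ¬E ∧ A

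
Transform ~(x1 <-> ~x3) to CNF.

(x1 | ~x3) & (x3 | ~x1)

~(x1 <-> ~x3)
≡ ~((x1 -> ~x3) & (~x3 -> x1))   (eliminate <->)
≡ ~((~x1 | ~x3) & (~x3 -> x1))   (eliminate ->)
≡ ~((~x1 | ~x3) & (~~x3 | x1))   (eliminate ->)
≡ ~(~x1 | ~x3) | ~(~~x3 | x1)   (De Morgan)
≡ (~~x1 & ~~x3) | ~(~~x3 | x1)   (De Morgan)
≡ (x1 & ~~x3) | ~(~~x3 | x1)   (double negation)
≡ (x1 & x3) | ~(~~x3 | x1)   (double negation)
≡ (x1 & x3) | (~~~x3 & ~x1)   (De Morgan)
≡ (x1 & x3) | (~x3 & ~x1)   (double negation)
≡ (x1 | ~x3) & (x1 | ~x1) & (x3 | ~x3) & (x3 | ~x1)   (distribute | over &)
≡ (x1 | ~x3) & (x3 | ~x1)   (simplify)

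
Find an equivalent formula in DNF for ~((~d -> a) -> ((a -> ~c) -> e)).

(d & ~a & ~e) | (d & ~c & ~e) | (a & ~c & ~e)

~((~d -> a) -> ((a -> ~c) -> e))
⇔ ~(~(~d -> a) | ((a -> ~c) -> e))   [eliminate ->]
⇔ ~(~(~~d | a) | ((a -> ~c) -> e))   [eliminate ->]
⇔ ~(~(~~d | a) | ~(a -> ~c) | e)   [eliminate ->]
⇔ ~(~(~~d | a) | ~(~a | ~c) | e)   [eliminate ->]
⇔ ~~(~~d | a) & ~~(~a | ~c) & ~e   [De Morgan]
⇔ (~~d | a) & ~~(~a | ~c) & ~e   [double negation]
⇔ (d | a) & ~~(~a | ~c) & ~e   [double negation]
⇔ (d | a) & (~a | ~c) & ~e   [double negation]
⇔ (d & ~a & ~e) | (d & ~c & ~e) | (a & ~a & ~e) | (a & ~c & ~e)   [distribute & over |]
⇔ (d & ~a & ~e) | (d & ~c & ~e) | (a & ~c & ~e)   [simplify]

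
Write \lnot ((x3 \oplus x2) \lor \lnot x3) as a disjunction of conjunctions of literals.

x2 \land x3

\lnot ((x3 \oplus x2) \lor \lnot x3)
⇔ \lnot ((x3 \land \lnot x2) \lor (\lnot x3 \land x2) \lor \lnot x3)
⇔ \lnot (x3 \land \lnot x2) \land \lnot (\lnot x3 \land x2) \land \lnot \lnot x3
⇔ (\lnot x3 \lor \lnot \lnot x2) \land \lnot (\lnot x3 \land x2) \land \lnot \lnot x3
⇔ (\lnot x3 \lor x2) \land \lnot (\lnot x3 \land x2) \land \lnot \lnot x3
⇔ (\lnot x3 \lor x2) \land (\lnot \lnot x3 \lor \lnot x2) \land \lnot \lnot x3
⇔ (\lnot x3 \lor x2) \land (x3 \lor \lnot x2) \land \lnot \lnot x3
⇔ (\lnot x3 \lor x2) \land (x3 \lor \lnot x2) \land x3
⇔ (\lnot x3 \land x3 \land x3) \lor (\lnot x3 \land \lnot x2 \land x3) \lor (x2 \land x3 \land x3) \lor (x2 \land \lnot x2 \land x3)
⇔ x2 \land x3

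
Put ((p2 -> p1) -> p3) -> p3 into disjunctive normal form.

((p2 -> p1) -> p3) -> p3
= ~((p2 -> p1) -> p3) | p3   [eliminate ->]
= ~(~(p2 -> p1) | p3) | p3   [eliminate ->]
= ~(~(~p2 | p1) | p3) | p3   [eliminate ->]
= (~~(~p2 | p1) & ~p3) | p3   [De Morgan]
= ((~p2 | p1) & ~p3) | p3   [double negation]
= (~p2 & ~p3) | (p1 & ~p3) | p3   [distribute & over |]

(~p2 & ~p3) | (p1 & ~p3) | p3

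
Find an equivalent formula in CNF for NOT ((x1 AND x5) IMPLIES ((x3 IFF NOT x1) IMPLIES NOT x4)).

x1 AND x5 AND (NOT x3 OR NOT x1) AND x4

NOT ((x1 AND x5) IMPLIES ((x3 IFF NOT x1) IMPLIES NOT x4))
= NOT (NOT (x1 AND x5) OR ((x3 IFF NOT x1) IMPLIES NOT x4))   [eliminate IMPLIES]
= NOT (NOT (x1 AND x5) OR NOT (x3 IFF NOT x1) OR NOT x4)   [eliminate IMPLIES]
= NOT (NOT (x1 AND x5) OR NOT ((x3 IMPLIES NOT x1) AND (NOT x1 IMPLIES x3)) OR NOT x4)   [eliminate IFF]
= NOT (NOT (x1 AND x5) OR NOT ((NOT x3 OR NOT x1) AND (NOT x1 IMPLIES x3)) OR NOT x4)   [eliminate IMPLIES]
= NOT (NOT (x1 AND x5) OR NOT ((NOT x3 OR NOT x1) AND (NOT NOT x1 OR x3)) OR NOT x4)   [eliminate IMPLIES]
= NOT NOT (x1 AND x5) AND NOT NOT ((NOT x3 OR NOT x1) AND (NOT NOT x1 OR x3)) AND NOT NOT x4   [De Morgan]
= x1 AND x5 AND NOT NOT ((NOT x3 OR NOT x1) AND (NOT NOT x1 OR x3)) AND NOT NOT x4   [double negation]
= x1 AND x5 AND (NOT x3 OR NOT x1) AND (NOT NOT x1 OR x3) AND NOT NOT x4   [double negation]
= x1 AND x5 AND (NOT x3 OR NOT x1) AND (x1 OR x3) AND NOT NOT x4   [double negation]
= x1 AND x5 AND (NOT x3 OR NOT x1) AND (x1 OR x3) AND x4   [double negation]
= x1 AND x5 AND (NOT x3 OR NOT x1) AND x4   [simplify]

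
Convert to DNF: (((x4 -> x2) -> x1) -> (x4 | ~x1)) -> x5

(x1 & ~x4) | x5

(((x4 -> x2) -> x1) -> (x4 | ~x1)) -> x5
≡ ~(((x4 -> x2) -> x1) -> (x4 | ~x1)) | x5   (eliminate ->)
≡ ~(~((x4 -> x2) -> x1) | x4 | ~x1) | x5   (eliminate ->)
≡ ~(~(~(x4 -> x2) | x1) | x4 | ~x1) | x5   (eliminate ->)
≡ ~(~(~(~x4 | x2) | x1) | x4 | ~x1) | x5   (eliminate ->)
≡ (~~(~(~x4 | x2) | x1) & ~x4 & ~~x1) | x5   (De Morgan)
≡ ((~(~x4 | x2) | x1) & ~x4 & ~~x1) | x5   (double negation)
≡ (((~~x4 & ~x2) | x1) & ~x4 & ~~x1) | x5   (De Morgan)
≡ (((x4 & ~x2) | x1) & ~x4 & ~~x1) | x5   (double negation)
≡ (((x4 & ~x2) | x1) & ~x4 & x1) | x5   (double negation)
≡ (x4 & ~x2 & ~x4 & x1) | (x1 & ~x4 & x1) | x5   (distribute & over |)
≡ (x1 & ~x4) | x5   (simplify)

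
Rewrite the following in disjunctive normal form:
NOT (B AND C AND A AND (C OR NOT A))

NOT B OR NOT C OR NOT A

NOT (B AND C AND A AND (C OR NOT A))
≡ NOT B OR NOT C OR NOT A OR NOT (C OR NOT A)   (De Morgan)
≡ NOT B OR NOT C OR NOT A OR (NOT C AND NOT NOT A)   (De Morgan)
≡ NOT B OR NOT C OR NOT A OR (NOT C AND A)   (double negation)
≡ NOT B OR NOT C OR NOT A   (simplify)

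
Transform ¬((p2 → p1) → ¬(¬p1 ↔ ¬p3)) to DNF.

(¬p2 ∧ ¬p3 ∧ ¬p1) ∨ (p1 ∧ p3)

¬((p2 → p1) → ¬(¬p1 ↔ ¬p3))
⇔ ¬(¬(p2 → p1) ∨ ¬(¬p1 ↔ ¬p3))   [eliminate →]
⇔ ¬(¬(¬p2 ∨ p1) ∨ ¬(¬p1 ↔ ¬p3))   [eliminate →]
⇔ ¬(¬(¬p2 ∨ p1) ∨ ¬((¬p1 → ¬p3) ∧ (¬p3 → ¬p1)))   [eliminate ↔]
⇔ ¬(¬(¬p2 ∨ p1) ∨ ¬((¬¬p1 ∨ ¬p3) ∧ (¬p3 → ¬p1)))   [eliminate →]
⇔ ¬(¬(¬p2 ∨ p1) ∨ ¬((¬¬p1 ∨ ¬p3) ∧ (¬¬p3 ∨ ¬p1)))   [eliminate →]
⇔ ¬¬(¬p2 ∨ p1) ∧ ¬¬((¬¬p1 ∨ ¬p3) ∧ (¬¬p3 ∨ ¬p1))   [De Morgan]
⇔ (¬p2 ∨ p1) ∧ ¬¬((¬¬p1 ∨ ¬p3) ∧ (¬¬p3 ∨ ¬p1))   [double negation]
⇔ (¬p2 ∨ p1) ∧ (¬¬p1 ∨ ¬p3) ∧ (¬¬p3 ∨ ¬p1)   [double negation]
⇔ (¬p2 ∨ p1) ∧ (p1 ∨ ¬p3) ∧ (¬¬p3 ∨ ¬p1)   [double negation]
⇔ (¬p2 ∨ p1) ∧ (p1 ∨ ¬p3) ∧ (p3 ∨ ¬p1)   [double negation]
⇔ (¬p2 ∧ p1 ∧ p3) ∨ (¬p2 ∧ p1 ∧ ¬p1) ∨ (¬p2 ∧ ¬p3 ∧ p3) ∨ (¬p2 ∧ ¬p3 ∧ ¬p1) ∨ (p1 ∧ p1 ∧ p3) ∨ (p1 ∧ p1 ∧ ¬p1) ∨ (p1 ∧ ¬p3 ∧ p3) ∨ (p1 ∧ ¬p3 ∧ ¬p1)   [distribute ∧ over ∨]
⇔ (¬p2 ∧ ¬p3 ∧ ¬p1) ∨ (p1 ∧ p3)   [simplify]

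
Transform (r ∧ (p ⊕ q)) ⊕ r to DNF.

(¬p ∧ ¬q ∧ r) ∨ (q ∧ p ∧ r)

(r ∧ (p ⊕ q)) ⊕ r
≡ (r ∧ (p ⊕ q) ∧ ¬r) ∨ (¬(r ∧ (p ⊕ q)) ∧ r)   [expand ⊕]
≡ (r ∧ ((p ∧ ¬q) ∨ (¬p ∧ q)) ∧ ¬r) ∨ (¬(r ∧ (p ⊕ q)) ∧ r)   [expand ⊕]
≡ (r ∧ ((p ∧ ¬q) ∨ (¬p ∧ q)) ∧ ¬r) ∨ (¬(r ∧ ((p ∧ ¬q) ∨ (¬p ∧ q))) ∧ r)   [expand ⊕]
≡ (r ∧ ((p ∧ ¬q) ∨ (¬p ∧ q)) ∧ ¬r) ∨ ((¬r ∨ ¬((p ∧ ¬q) ∨ (¬p ∧ q))) ∧ r)   [De Morgan]
≡ (r ∧ ((p ∧ ¬q) ∨ (¬p ∧ q)) ∧ ¬r) ∨ ((¬r ∨ (¬(p ∧ ¬q) ∧ ¬(¬p ∧ q))) ∧ r)   [De Morgan]
≡ (r ∧ ((p ∧ ¬q) ∨ (¬p ∧ q)) ∧ ¬r) ∨ ((¬r ∨ ((¬p ∨ ¬¬q) ∧ ¬(¬p ∧ q))) ∧ r)   [De Morgan]
≡ (r ∧ ((p ∧ ¬q) ∨ (¬p ∧ q)) ∧ ¬r) ∨ ((¬r ∨ ((¬p ∨ q) ∧ ¬(¬p ∧ q))) ∧ r)   [double negation]
≡ (r ∧ ((p ∧ ¬q) ∨ (¬p ∧ q)) ∧ ¬r) ∨ ((¬r ∨ ((¬p ∨ q) ∧ (¬¬p ∨ ¬q))) ∧ r)   [De Morgan]
≡ (r ∧ ((p ∧ ¬q) ∨ (¬p ∧ q)) ∧ ¬r) ∨ ((¬r ∨ ((¬p ∨ q) ∧ (p ∨ ¬q))) ∧ r)   [double negation]
≡ (r ∧ p ∧ ¬q ∧ ¬r) ∨ (r ∧ ¬p ∧ q ∧ ¬r) ∨ (¬r ∧ r) ∨ (¬p ∧ p ∧ r) ∨ (¬p ∧ ¬q ∧ r) ∨ (q ∧ p ∧ r) ∨ (q ∧ ¬q ∧ r)   [distribute ∧ over ∨]
≡ (¬p ∧ ¬q ∧ r) ∨ (q ∧ p ∧ r)   [simplify]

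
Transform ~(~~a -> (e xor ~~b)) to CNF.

a & (~e | b) & (~b | e)

~(~~a -> (e xor ~~b))
= ~(~~~a | (e xor ~~b))   (eliminate ->)
= ~(~~~a | ((e | ~~b) & ~(e & ~~b)))   (expand xor)
= ~~~~a & ~((e | ~~b) & ~(e & ~~b))   (De Morgan)
= ~~a & ~((e | ~~b) & ~(e & ~~b))   (double negation)
= a & ~((e | ~~b) & ~(e & ~~b))   (double negation)
= a & (~(e | ~~b) | ~~(e & ~~b))   (De Morgan)
= a & ((~e & ~~~b) | ~~(e & ~~b))   (De Morgan)
= a & ((~e & ~b) | ~~(e & ~~b))   (double negation)
= a & ((~e & ~b) | (e & ~~b))   (double negation)
= a & ((~e & ~b) | (e & b))   (double negation)
= a & (~e | e) & (~e | b) & (~b | e) & (~b | b)   (distribute | over &)
= a & (~e | b) & (~b | e)   (simplify)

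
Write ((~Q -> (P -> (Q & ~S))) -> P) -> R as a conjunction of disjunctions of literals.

~P | R

((~Q -> (P -> (Q & ~S))) -> P) -> R
⇔ ~((~Q -> (P -> (Q & ~S))) -> P) | R   (eliminate ->)
⇔ ~(~(~Q -> (P -> (Q & ~S))) | P) | R   (eliminate ->)
⇔ ~(~(~~Q | (P -> (Q & ~S))) | P) | R   (eliminate ->)
⇔ ~(~(~~Q | ~P | (Q & ~S)) | P) | R   (eliminate ->)
⇔ (~~(~~Q | ~P | (Q & ~S)) & ~P) | R   (De Morgan)
⇔ ((~~Q | ~P | (Q & ~S)) & ~P) | R   (double negation)
⇔ ((Q | ~P | (Q & ~S)) & ~P) | R   (double negation)
⇔ (Q | ~P | Q | R) & (Q | ~P | ~S | R) & (~P | R)   (distribute | over &)
⇔ ~P | R   (simplify)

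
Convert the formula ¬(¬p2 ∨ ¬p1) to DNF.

p2 ∧ p1

¬(¬p2 ∨ ¬p1)
≡ ¬¬p2 ∧ ¬¬p1   [De Morgan]
≡ p2 ∧ ¬¬p1   [double negation]
≡ p2 ∧ p1   [double negation]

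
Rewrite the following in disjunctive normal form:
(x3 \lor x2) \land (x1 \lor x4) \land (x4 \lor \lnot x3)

(x3 \lor x2) \land (x1 \lor x4) \land (x4 \lor \lnot x3)
≡ (x3 \land x1 \land x4) \lor (x3 \land x1 \land \lnot x3) \lor (x3 \land x4 \land x4) \lor (x3 \land x4 \land \lnot x3) \lor (x2 \land x1 \land x4) \lor (x2 \land x1 \land \lnot x3) \lor (x2 \land x4 \land x4) \lor (x2 \land x4 \land \lnot x3)   [distribute \land over \lor]
≡ (x3 \land x4) \lor (x2 \land x1 \land \lnot x3) \lor (x2 \land x4)   [simplify]

(x3 \land x4) \lor (x2 \land x1 \land \lnot x3) \lor (x2 \land x4)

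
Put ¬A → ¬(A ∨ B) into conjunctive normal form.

A ∨ ¬B

¬A → ¬(A ∨ B)
≡ ¬¬A ∨ ¬(A ∨ B)
≡ A ∨ ¬(A ∨ B)
≡ A ∨ (¬A ∧ ¬B)
≡ (A ∨ ¬A) ∧ (A ∨ ¬B)
≡ A ∨ ¬B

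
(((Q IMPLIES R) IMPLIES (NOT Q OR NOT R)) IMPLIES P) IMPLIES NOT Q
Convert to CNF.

(NOT R OR NOT Q) AND (NOT P OR NOT Q)

(((Q IMPLIES R) IMPLIES (NOT Q OR NOT R)) IMPLIES P) IMPLIES NOT Q
≡ NOT (((Q IMPLIES R) IMPLIES (NOT Q OR NOT R)) IMPLIES P) OR NOT Q   — eliminate IMPLIES
≡ NOT (NOT ((Q IMPLIES R) IMPLIES (NOT Q OR NOT R)) OR P) OR NOT Q   — eliminate IMPLIES
≡ NOT (NOT (NOT (Q IMPLIES R) OR NOT Q OR NOT R) OR P) OR NOT Q   — eliminate IMPLIES
≡ NOT (NOT (NOT (NOT Q OR R) OR NOT Q OR NOT R) OR P) OR NOT Q   — eliminate IMPLIES
≡ (NOT NOT (NOT (NOT Q OR R) OR NOT Q OR NOT R) AND NOT P) OR NOT Q   — De Morgan
≡ ((NOT (NOT Q OR R) OR NOT Q OR NOT R) AND NOT P) OR NOT Q   — double negation
≡ (((NOT NOT Q AND NOT R) OR NOT Q OR NOT R) AND NOT P) OR NOT Q   — De Morgan
≡ (((Q AND NOT R) OR NOT Q OR NOT R) AND NOT P) OR NOT Q   — double negation
≡ (Q OR NOT Q OR NOT R OR NOT Q) AND (NOT R OR NOT Q OR NOT R OR NOT Q) AND (NOT P OR NOT Q)   — distribute OR over AND
≡ (NOT R OR NOT Q) AND (NOT P OR NOT Q)   — simplify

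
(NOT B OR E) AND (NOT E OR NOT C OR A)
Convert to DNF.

(NOT B AND NOT E) OR (NOT B AND NOT C) OR (NOT B AND A) OR (E AND NOT C) OR (E AND A)

(NOT B OR E) AND (NOT E OR NOT C OR A)
≡ (NOT B AND NOT E) OR (NOT B AND NOT C) OR (NOT B AND A) OR (E AND NOT E) OR (E AND NOT C) OR (E AND A)   [distribute AND over OR]
≡ (NOT B AND NOT E) OR (NOT B AND NOT C) OR (NOT B AND A) OR (E AND NOT C) OR (E AND A)   [simplify]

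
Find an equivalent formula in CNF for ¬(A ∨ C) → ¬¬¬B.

¬(A ∨ C) → ¬¬¬B
⇔ ¬¬(A ∨ C) ∨ ¬¬¬B   (eliminate →)
⇔ A ∨ C ∨ ¬¬¬B   (double negation)
⇔ A ∨ C ∨ ¬B   (double negation)

A ∨ C ∨ ¬B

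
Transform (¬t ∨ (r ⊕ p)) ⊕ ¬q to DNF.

(¬t ∨ (r ⊕ p)) ⊕ ¬q
⇔ ((¬t ∨ (r ⊕ p)) ∧ ¬¬q) ∨ (¬(¬t ∨ (r ⊕ p)) ∧ ¬q)
⇔ ((¬t ∨ (r ∧ ¬p) ∨ (¬r ∧ p)) ∧ ¬¬q) ∨ (¬(¬t ∨ (r ⊕ p)) ∧ ¬q)
⇔ ((¬t ∨ (r ∧ ¬p) ∨ (¬r ∧ p)) ∧ ¬¬q) ∨ (¬(¬t ∨ (r ∧ ¬p) ∨ (¬r ∧ p)) ∧ ¬q)
⇔ ((¬t ∨ (r ∧ ¬p) ∨ (¬r ∧ p)) ∧ q) ∨ (¬(¬t ∨ (r ∧ ¬p) ∨ (¬r ∧ p)) ∧ ¬q)
⇔ ((¬t ∨ (r ∧ ¬p) ∨ (¬r ∧ p)) ∧ q) ∨ (¬¬t ∧ ¬(r ∧ ¬p) ∧ ¬(¬r ∧ p) ∧ ¬q)
⇔ ((¬t ∨ (r ∧ ¬p) ∨ (¬r ∧ p)) ∧ q) ∨ (t ∧ ¬(r ∧ ¬p) ∧ ¬(¬r ∧ p) ∧ ¬q)
⇔ ((¬t ∨ (r ∧ ¬p) ∨ (¬r ∧ p)) ∧ q) ∨ (t ∧ (¬r ∨ ¬¬p) ∧ ¬(¬r ∧ p) ∧ ¬q)
⇔ ((¬t ∨ (r ∧ ¬p) ∨ (¬r ∧ p)) ∧ q) ∨ (t ∧ (¬r ∨ p) ∧ ¬(¬r ∧ p) ∧ ¬q)
⇔ ((¬t ∨ (r ∧ ¬p) ∨ (¬r ∧ p)) ∧ q) ∨ (t ∧ (¬r ∨ p) ∧ (¬¬r ∨ ¬p) ∧ ¬q)
⇔ ((¬t ∨ (r ∧ ¬p) ∨ (¬r ∧ p)) ∧ q) ∨ (t ∧ (¬r ∨ p) ∧ (r ∨ ¬p) ∧ ¬q)
⇔ (¬t ∧ q) ∨ (r ∧ ¬p ∧ q) ∨ (¬r ∧ p ∧ q) ∨ (t ∧ ¬r ∧ r ∧ ¬q) ∨ (t ∧ ¬r ∧ ¬p ∧ ¬q) ∨ (t ∧ p ∧ r ∧ ¬q) ∨ (t ∧ p ∧ ¬p ∧ ¬q)
⇔ (¬t ∧ q) ∨ (r ∧ ¬p ∧ q) ∨ (¬r ∧ p ∧ q) ∨ (t ∧ ¬r ∧ ¬p ∧ ¬q) ∨ (t ∧ p ∧ r ∧ ¬q)

(¬t ∧ q) ∨ (r ∧ ¬p ∧ q) ∨ (¬r ∧ p ∧ q) ∨ (t ∧ ¬r ∧ ¬p ∧ ¬q) ∨ (t ∧ p ∧ r ∧ ¬q)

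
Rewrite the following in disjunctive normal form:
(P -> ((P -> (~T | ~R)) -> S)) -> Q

(P & ~T & ~S) | (P & ~R & ~S) | Q

(P -> ((P -> (~T | ~R)) -> S)) -> Q
≡ ~(P -> ((P -> (~T | ~R)) -> S)) | Q   (eliminate ->)
≡ ~(~P | ((P -> (~T | ~R)) -> S)) | Q   (eliminate ->)
≡ ~(~P | ~(P -> (~T | ~R)) | S) | Q   (eliminate ->)
≡ ~(~P | ~(~P | ~T | ~R) | S) | Q   (eliminate ->)
≡ (~~P & ~~(~P | ~T | ~R) & ~S) | Q   (De Morgan)
≡ (P & ~~(~P | ~T | ~R) & ~S) | Q   (double negation)
≡ (P & (~P | ~T | ~R) & ~S) | Q   (double negation)
≡ (P & ~P & ~S) | (P & ~T & ~S) | (P & ~R & ~S) | Q   (distribute & over |)
≡ (P & ~T & ~S) | (P & ~R & ~S) | Q   (simplify)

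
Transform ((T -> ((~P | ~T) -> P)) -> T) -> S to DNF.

((T -> ((~P | ~T) -> P)) -> T) -> S
= ~((T -> ((~P | ~T) -> P)) -> T) | S   — eliminate ->
= ~(~(T -> ((~P | ~T) -> P)) | T) | S   — eliminate ->
= ~(~(~T | ((~P | ~T) -> P)) | T) | S   — eliminate ->
= ~(~(~T | ~(~P | ~T) | P) | T) | S   — eliminate ->
= (~~(~T | ~(~P | ~T) | P) & ~T) | S   — De Morgan
= ((~T | ~(~P | ~T) | P) & ~T) | S   — double negation
= ((~T | (~~P & ~~T) | P) & ~T) | S   — De Morgan
= ((~T | (P & ~~T) | P) & ~T) | S   — double negation
= ((~T | (P & T) | P) & ~T) | S   — double negation
= (~T & ~T) | (P & T & ~T) | (P & ~T) | S   — distribute & over |
= ~T | S   — simplify

~T | S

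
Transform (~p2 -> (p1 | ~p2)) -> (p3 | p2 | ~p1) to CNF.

(~p2 -> (p1 | ~p2)) -> (p3 | p2 | ~p1)
= ~(~p2 -> (p1 | ~p2)) | p3 | p2 | ~p1
= ~(~~p2 | p1 | ~p2) | p3 | p2 | ~p1
= (~~~p2 & ~p1 & ~~p2) | p3 | p2 | ~p1
= (~p2 & ~p1 & ~~p2) | p3 | p2 | ~p1
= (~p2 & ~p1 & p2) | p3 | p2 | ~p1
= (~p2 | p3 | p2 | ~p1) & (~p1 | p3 | p2 | ~p1) & (p2 | p3 | p2 | ~p1)
= ~p1 | p3 | p2

~p1 | p3 | p2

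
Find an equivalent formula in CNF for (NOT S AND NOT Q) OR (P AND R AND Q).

(NOT S AND NOT Q) OR (P AND R AND Q)
≡ (NOT S OR P) AND (NOT S OR R) AND (NOT S OR Q) AND (NOT Q OR P) AND (NOT Q OR R) AND (NOT Q OR Q)   — distribute OR over AND
≡ (NOT S OR P) AND (NOT S OR R) AND (NOT S OR Q) AND (NOT Q OR P) AND (NOT Q OR R)   — simplify

(NOT S OR P) AND (NOT S OR R) AND (NOT S OR Q) AND (NOT Q OR P) AND (NOT Q OR R)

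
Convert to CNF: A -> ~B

A -> ~B
⇔ ~A | ~B   [eliminate ->]

~A | ~B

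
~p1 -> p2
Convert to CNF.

p1 | p2

~p1 -> p2
⇔ ~~p1 | p2   — eliminate ->
⇔ p1 | p2   — double negation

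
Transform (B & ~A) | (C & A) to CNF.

(B & ~A) | (C & A)
≡ (B | C) & (B | A) & (~A | C) & (~A | A)   (distribute | over &)
≡ (B | C) & (B | A) & (~A | C)   (simplify)

(B | C) & (B | A) & (~A | C)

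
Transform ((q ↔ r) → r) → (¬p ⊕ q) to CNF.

((q ↔ r) → r) → (¬p ⊕ q)
≡ ¬((q ↔ r) → r) ∨ (¬p ⊕ q)   [eliminate →]
≡ ¬(¬(q ↔ r) ∨ r) ∨ (¬p ⊕ q)   [eliminate →]
≡ ¬(¬((q → r) ∧ (r → q)) ∨ r) ∨ (¬p ⊕ q)   [eliminate ↔]
≡ ¬(¬((¬q ∨ r) ∧ (r → q)) ∨ r) ∨ (¬p ⊕ q)   [eliminate →]
≡ ¬(¬((¬q ∨ r) ∧ (¬r ∨ q)) ∨ r) ∨ (¬p ⊕ q)   [eliminate →]
≡ ¬(¬((¬q ∨ r) ∧ (¬r ∨ q)) ∨ r) ∨ ((¬p ∨ q) ∧ ¬(¬p ∧ q))   [expand ⊕]
≡ (¬¬((¬q ∨ r) ∧ (¬r ∨ q)) ∧ ¬r) ∨ ((¬p ∨ q) ∧ ¬(¬p ∧ q))   [De Morgan]
≡ ((¬q ∨ r) ∧ (¬r ∨ q) ∧ ¬r) ∨ ((¬p ∨ q) ∧ ¬(¬p ∧ q))   [double negation]
≡ ((¬q ∨ r) ∧ (¬r ∨ q) ∧ ¬r) ∨ ((¬p ∨ q) ∧ (¬¬p ∨ ¬q))   [De Morgan]
≡ ((¬q ∨ r) ∧ (¬r ∨ q) ∧ ¬r) ∨ ((¬p ∨ q) ∧ (p ∨ ¬q))   [double negation]
≡ (¬q ∨ r ∨ ¬p ∨ q) ∧ (¬q ∨ r ∨ p ∨ ¬q) ∧ (¬r ∨ q ∨ ¬p ∨ q) ∧ (¬r ∨ q ∨ p ∨ ¬q) ∧ (¬r ∨ ¬p ∨ q) ∧ (¬r ∨ p ∨ ¬q)   [distribute ∨ over ∧]
≡ (¬q ∨ r ∨ p) ∧ (¬r ∨ q ∨ ¬p) ∧ (¬r ∨ p ∨ ¬q)   [simplify]

(¬q ∨ r ∨ p) ∧ (¬r ∨ q ∨ ¬p) ∧ (¬r ∨ p ∨ ¬q)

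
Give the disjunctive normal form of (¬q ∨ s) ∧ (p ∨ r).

(¬q ∨ s) ∧ (p ∨ r)
≡ (¬q ∧ p) ∨ (¬q ∧ r) ∨ (s ∧ p) ∨ (s ∧ r)

(¬q ∧ p) ∨ (¬q ∧ r) ∨ (s ∧ p) ∨ (s ∧ r)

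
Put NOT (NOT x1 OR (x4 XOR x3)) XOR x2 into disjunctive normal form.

(x1 AND NOT x4 AND NOT x3 AND NOT x2) OR (x1 AND x3 AND x4 AND NOT x2) OR (NOT x1 AND x2) OR (x4 AND NOT x3 AND x2) OR (NOT x4 AND x3 AND x2)

NOT (NOT x1 OR (x4 XOR x3)) XOR x2
≡ (NOT (NOT x1 OR (x4 XOR x3)) AND NOT x2) OR (NOT NOT (NOT x1 OR (x4 XOR x3)) AND x2)   [expand XOR]
≡ (NOT (NOT x1 OR (x4 AND NOT x3) OR (NOT x4 AND x3)) AND NOT x2) OR (NOT NOT (NOT x1 OR (x4 XOR x3)) AND x2)   [expand XOR]
≡ (NOT (NOT x1 OR (x4 AND NOT x3) OR (NOT x4 AND x3)) AND NOT x2) OR (NOT NOT (NOT x1 OR (x4 AND NOT x3) OR (NOT x4 AND x3)) AND x2)   [expand XOR]
≡ (NOT NOT x1 AND NOT (x4 AND NOT x3) AND NOT (NOT x4 AND x3) AND NOT x2) OR (NOT NOT (NOT x1 OR (x4 AND NOT x3) OR (NOT x4 AND x3)) AND x2)   [De Morgan]
≡ (x1 AND NOT (x4 AND NOT x3) AND NOT (NOT x4 AND x3) AND NOT x2) OR (NOT NOT (NOT x1 OR (x4 AND NOT x3) OR (NOT x4 AND x3)) AND x2)   [double negation]
≡ (x1 AND (NOT x4 OR NOT NOT x3) AND NOT (NOT x4 AND x3) AND NOT x2) OR (NOT NOT (NOT x1 OR (x4 AND NOT x3) OR (NOT x4 AND x3)) AND x2)   [De Morgan]
≡ (x1 AND (NOT x4 OR x3) AND NOT (NOT x4 AND x3) AND NOT x2) OR (NOT NOT (NOT x1 OR (x4 AND NOT x3) OR (NOT x4 AND x3)) AND x2)   [double negation]
≡ (x1 AND (NOT x4 OR x3) AND (NOT NOT x4 OR NOT x3) AND NOT x2) OR (NOT NOT (NOT x1 OR (x4 AND NOT x3) OR (NOT x4 AND x3)) AND x2)   [De Morgan]
≡ (x1 AND (NOT x4 OR x3) AND (x4 OR NOT x3) AND NOT x2) OR (NOT NOT (NOT x1 OR (x4 AND NOT x3) OR (NOT x4 AND x3)) AND x2)   [double negation]
≡ (x1 AND (NOT x4 OR x3) AND (x4 OR NOT x3) AND NOT x2) OR ((NOT x1 OR (x4 AND NOT x3) OR (NOT x4 AND x3)) AND x2)   [double negation]
≡ (x1 AND NOT x4 AND x4 AND NOT x2) OR (x1 AND NOT x4 AND NOT x3 AND NOT x2) OR (x1 AND x3 AND x4 AND NOT x2) OR (x1 AND x3 AND NOT x3 AND NOT x2) OR (NOT x1 AND x2) OR (x4 AND NOT x3 AND x2) OR (NOT x4 AND x3 AND x2)   [distribute AND over OR]
≡ (x1 AND NOT x4 AND NOT x3 AND NOT x2) OR (x1 AND x3 AND x4 AND NOT x2) OR (NOT x1 AND x2) OR (x4 AND NOT x3 AND x2) OR (NOT x4 AND x3 AND x2)   [simplify]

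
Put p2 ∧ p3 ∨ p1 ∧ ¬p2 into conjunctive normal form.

p2 ∧ p3 ∨ p1 ∧ ¬p2
≡ (p2 ∨ p1) ∧ (p2 ∨ ¬p2) ∧ (p3 ∨ p1) ∧ (p3 ∨ ¬p2)   [distribute ∨ over ∧]
≡ (p2 ∨ p1) ∧ (p3 ∨ p1) ∧ (p3 ∨ ¬p2)   [simplify]

(p2 ∨ p1) ∧ (p3 ∨ p1) ∧ (p3 ∨ ¬p2)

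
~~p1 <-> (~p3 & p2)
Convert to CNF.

(~p1 | ~p3) & (~p1 | p2) & (p3 | ~p2 | p1)

~~p1 <-> (~p3 & p2)
⇔ (~~p1 -> (~p3 & p2)) & ((~p3 & p2) -> ~~p1)   (eliminate <->)
⇔ (~~~p1 | (~p3 & p2)) & ((~p3 & p2) -> ~~p1)   (eliminate ->)
⇔ (~~~p1 | (~p3 & p2)) & (~(~p3 & p2) | ~~p1)   (eliminate ->)
⇔ (~p1 | (~p3 & p2)) & (~(~p3 & p2) | ~~p1)   (double negation)
⇔ (~p1 | (~p3 & p2)) & (~~p3 | ~p2 | ~~p1)   (De Morgan)
⇔ (~p1 | (~p3 & p2)) & (p3 | ~p2 | ~~p1)   (double negation)
⇔ (~p1 | (~p3 & p2)) & (p3 | ~p2 | p1)   (double negation)
⇔ (~p1 | ~p3) & (~p1 | p2) & (p3 | ~p2 | p1)   (distribute | over &)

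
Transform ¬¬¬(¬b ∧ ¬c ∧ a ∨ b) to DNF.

c ∧ ¬b ∨ ¬a ∧ ¬b

¬¬¬(¬b ∧ ¬c ∧ a ∨ b)
⇔ ¬(¬b ∧ ¬c ∧ a ∨ b)   [double negation]
⇔ ¬(¬b ∧ ¬c ∧ a) ∧ ¬b   [De Morgan]
⇔ (¬¬b ∨ ¬¬c ∨ ¬a) ∧ ¬b   [De Morgan]
⇔ (b ∨ ¬¬c ∨ ¬a) ∧ ¬b   [double negation]
⇔ (b ∨ c ∨ ¬a) ∧ ¬b   [double negation]
⇔ b ∧ ¬b ∨ c ∧ ¬b ∨ ¬a ∧ ¬b   [distribute ∧ over ∨]
⇔ c ∧ ¬b ∨ ¬a ∧ ¬b   [simplify]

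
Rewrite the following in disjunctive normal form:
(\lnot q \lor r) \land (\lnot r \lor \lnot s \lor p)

(\lnot q \lor r) \land (\lnot r \lor \lnot s \lor p)
≡ (\lnot q \land \lnot r) \lor (\lnot q \land \lnot s) \lor (\lnot q \land p) \lor (r \land \lnot r) \lor (r \land \lnot s) \lor (r \land p)   (distribute \land over \lor)
≡ (\lnot q \land \lnot r) \lor (\lnot q \land \lnot s) \lor (\lnot q \land p) \lor (r \land \lnot s) \lor (r \land p)   (simplify)

(\lnot q \land \lnot r) \lor (\lnot q \land \lnot s) \lor (\lnot q \land p) \lor (r \land \lnot s) \lor (r \land p)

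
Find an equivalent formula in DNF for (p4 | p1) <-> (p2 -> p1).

(~p4 & ~p1 & p2) | (~p2 & p4) | p1

(p4 | p1) <-> (p2 -> p1)
⇔ ((p4 | p1) -> (p2 -> p1)) & ((p2 -> p1) -> (p4 | p1))   [eliminate <->]
⇔ (~(p4 | p1) | (p2 -> p1)) & ((p2 -> p1) -> (p4 | p1))   [eliminate ->]
⇔ (~(p4 | p1) | ~p2 | p1) & ((p2 -> p1) -> (p4 | p1))   [eliminate ->]
⇔ (~(p4 | p1) | ~p2 | p1) & (~(p2 -> p1) | p4 | p1)   [eliminate ->]
⇔ (~(p4 | p1) | ~p2 | p1) & (~(~p2 | p1) | p4 | p1)   [eliminate ->]
⇔ ((~p4 & ~p1) | ~p2 | p1) & (~(~p2 | p1) | p4 | p1)   [De Morgan]
⇔ ((~p4 & ~p1) | ~p2 | p1) & ((~~p2 & ~p1) | p4 | p1)   [De Morgan]
⇔ ((~p4 & ~p1) | ~p2 | p1) & ((p2 & ~p1) | p4 | p1)   [double negation]
⇔ (~p4 & ~p1 & p2 & ~p1) | (~p4 & ~p1 & p4) | (~p4 & ~p1 & p1) | (~p2 & p2 & ~p1) | (~p2 & p4) | (~p2 & p1) | (p1 & p2 & ~p1) | (p1 & p4) | (p1 & p1)   [distribute & over |]
⇔ (~p4 & ~p1 & p2) | (~p2 & p4) | p1   [simplify]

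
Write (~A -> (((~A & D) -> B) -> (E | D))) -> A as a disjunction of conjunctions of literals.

(~A -> (((~A & D) -> B) -> (E | D))) -> A
≡ ~(~A -> (((~A & D) -> B) -> (E | D))) | A   [eliminate ->]
≡ ~(~~A | (((~A & D) -> B) -> (E | D))) | A   [eliminate ->]
≡ ~(~~A | ~((~A & D) -> B) | E | D) | A   [eliminate ->]
≡ ~(~~A | ~(~(~A & D) | B) | E | D) | A   [eliminate ->]
≡ (~~~A & ~~(~(~A & D) | B) & ~E & ~D) | A   [De Morgan]
≡ (~A & ~~(~(~A & D) | B) & ~E & ~D) | A   [double negation]
≡ (~A & (~(~A & D) | B) & ~E & ~D) | A   [double negation]
≡ (~A & (~~A | ~D | B) & ~E & ~D) | A   [De Morgan]
≡ (~A & (A | ~D | B) & ~E & ~D) | A   [double negation]
≡ (~A & A & ~E & ~D) | (~A & ~D & ~E & ~D) | (~A & B & ~E & ~D) | A   [distribute & over |]
≡ (~A & ~D & ~E) | A   [simplify]

(~A & ~D & ~E) | A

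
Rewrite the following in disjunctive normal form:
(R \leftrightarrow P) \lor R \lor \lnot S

(\lnot R \land \lnot P) \lor R \lor \lnot S

(R \leftrightarrow P) \lor R \lor \lnot S
⇔ ((R \to P) \land (P \to R)) \lor R \lor \lnot S   (eliminate \leftrightarrow)
⇔ ((\lnot R \lor P) \land (P \to R)) \lor R \lor \lnot S   (eliminate \to)
⇔ ((\lnot R \lor P) \land (\lnot P \lor R)) \lor R \lor \lnot S   (eliminate \to)
⇔ (\lnot R \land \lnot P) \lor (\lnot R \land R) \lor (P \land \lnot P) \lor (P \land R) \lor R \lor \lnot S   (distribute \land over \lor)
⇔ (\lnot R \land \lnot P) \lor R \lor \lnot S   (simplify)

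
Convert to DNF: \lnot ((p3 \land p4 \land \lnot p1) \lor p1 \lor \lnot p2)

(\lnot p3 \land \lnot p1 \land p2) \lor (\lnot p4 \land \lnot p1 \land p2)

\lnot ((p3 \land p4 \land \lnot p1) \lor p1 \lor \lnot p2)
≡ \lnot (p3 \land p4 \land \lnot p1) \land \lnot p1 \land \lnot \lnot p2   [De Morgan]
≡ (\lnot p3 \lor \lnot p4 \lor \lnot \lnot p1) \land \lnot p1 \land \lnot \lnot p2   [De Morgan]
≡ (\lnot p3 \lor \lnot p4 \lor p1) \land \lnot p1 \land \lnot \lnot p2   [double negation]
≡ (\lnot p3 \lor \lnot p4 \lor p1) \land \lnot p1 \land p2   [double negation]
≡ (\lnot p3 \land \lnot p1 \land p2) \lor (\lnot p4 \land \lnot p1 \land p2) \lor (p1 \land \lnot p1 \land p2)   [distribute \land over \lor]
≡ (\lnot p3 \land \lnot p1 \land p2) \lor (\lnot p4 \land \lnot p1 \land p2)   [simplify]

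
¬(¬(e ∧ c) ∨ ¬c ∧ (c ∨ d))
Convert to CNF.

e ∧ c

¬(¬(e ∧ c) ∨ ¬c ∧ (c ∨ d))
≡ ¬¬(e ∧ c) ∧ ¬(¬c ∧ (c ∨ d))   (De Morgan)
≡ e ∧ c ∧ ¬(¬c ∧ (c ∨ d))   (double negation)
≡ e ∧ c ∧ (¬¬c ∨ ¬(c ∨ d))   (De Morgan)
≡ e ∧ c ∧ (c ∨ ¬(c ∨ d))   (double negation)
≡ e ∧ c ∧ (c ∨ ¬c ∧ ¬d)   (De Morgan)
≡ e ∧ c ∧ (c ∨ ¬c) ∧ (c ∨ ¬d)   (distribute ∨ over ∧)
≡ e ∧ c   (simplify)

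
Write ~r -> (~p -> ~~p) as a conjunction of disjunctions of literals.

~r -> (~p -> ~~p)
= ~~r | (~p -> ~~p)   [eliminate ->]
= ~~r | ~~p | ~~p   [eliminate ->]
= r | ~~p | ~~p   [double negation]
= r | p | ~~p   [double negation]
= r | p | p   [double negation]
= r | p   [simplify]

r | p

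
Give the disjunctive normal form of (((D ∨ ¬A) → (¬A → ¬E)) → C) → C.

(((D ∨ ¬A) → (¬A → ¬E)) → C) → C
⇔ ¬(((D ∨ ¬A) → (¬A → ¬E)) → C) ∨ C   (eliminate →)
⇔ ¬(¬((D ∨ ¬A) → (¬A → ¬E)) ∨ C) ∨ C   (eliminate →)
⇔ ¬(¬(¬(D ∨ ¬A) ∨ (¬A → ¬E)) ∨ C) ∨ C   (eliminate →)
⇔ ¬(¬(¬(D ∨ ¬A) ∨ ¬¬A ∨ ¬E) ∨ C) ∨ C   (eliminate →)
⇔ (¬¬(¬(D ∨ ¬A) ∨ ¬¬A ∨ ¬E) ∧ ¬C) ∨ C   (De Morgan)
⇔ ((¬(D ∨ ¬A) ∨ ¬¬A ∨ ¬E) ∧ ¬C) ∨ C   (double negation)
⇔ (((¬D ∧ ¬¬A) ∨ ¬¬A ∨ ¬E) ∧ ¬C) ∨ C   (De Morgan)
⇔ (((¬D ∧ A) ∨ ¬¬A ∨ ¬E) ∧ ¬C) ∨ C   (double negation)
⇔ (((¬D ∧ A) ∨ A ∨ ¬E) ∧ ¬C) ∨ C   (double negation)
⇔ (¬D ∧ A ∧ ¬C) ∨ (A ∧ ¬C) ∨ (¬E ∧ ¬C) ∨ C   (distribute ∧ over ∨)
⇔ (A ∧ ¬C) ∨ (¬E ∧ ¬C) ∨ C   (simplify)

(A ∧ ¬C) ∨ (¬E ∧ ¬C) ∨ C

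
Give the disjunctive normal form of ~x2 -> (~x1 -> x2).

~x2 -> (~x1 -> x2)
⇔ ~~x2 | (~x1 -> x2)
⇔ ~~x2 | ~~x1 | x2
⇔ x2 | ~~x1 | x2
⇔ x2 | x1 | x2
⇔ x2 | x1

x2 | x1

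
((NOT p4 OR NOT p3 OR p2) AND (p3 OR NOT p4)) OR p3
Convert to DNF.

((NOT p4 OR NOT p3 OR p2) AND (p3 OR NOT p4)) OR p3
≡ (NOT p4 AND p3) OR (NOT p4 AND NOT p4) OR (NOT p3 AND p3) OR (NOT p3 AND NOT p4) OR (p2 AND p3) OR (p2 AND NOT p4) OR p3   [distribute AND over OR]
≡ NOT p4 OR p3   [simplify]

NOT p4 OR p3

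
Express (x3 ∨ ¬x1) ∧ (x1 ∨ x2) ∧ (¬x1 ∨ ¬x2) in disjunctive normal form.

(x3 ∨ ¬x1) ∧ (x1 ∨ x2) ∧ (¬x1 ∨ ¬x2)
≡ (x3 ∧ x1 ∧ ¬x1) ∨ (x3 ∧ x1 ∧ ¬x2) ∨ (x3 ∧ x2 ∧ ¬x1) ∨ (x3 ∧ x2 ∧ ¬x2) ∨ (¬x1 ∧ x1 ∧ ¬x1) ∨ (¬x1 ∧ x1 ∧ ¬x2) ∨ (¬x1 ∧ x2 ∧ ¬x1) ∨ (¬x1 ∧ x2 ∧ ¬x2)   (distribute ∧ over ∨)
≡ (x3 ∧ x1 ∧ ¬x2) ∨ (¬x1 ∧ x2)   (simplify)

(x3 ∧ x1 ∧ ¬x2) ∨ (¬x1 ∧ x2)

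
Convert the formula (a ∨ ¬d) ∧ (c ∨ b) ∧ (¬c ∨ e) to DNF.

(a ∨ ¬d) ∧ (c ∨ b) ∧ (¬c ∨ e)
≡ (a ∧ c ∧ ¬c) ∨ (a ∧ c ∧ e) ∨ (a ∧ b ∧ ¬c) ∨ (a ∧ b ∧ e) ∨ (¬d ∧ c ∧ ¬c) ∨ (¬d ∧ c ∧ e) ∨ (¬d ∧ b ∧ ¬c) ∨ (¬d ∧ b ∧ e)
≡ (a ∧ c ∧ e) ∨ (a ∧ b ∧ ¬c) ∨ (a ∧ b ∧ e) ∨ (¬d ∧ c ∧ e) ∨ (¬d ∧ b ∧ ¬c) ∨ (¬d ∧ b ∧ e)

(a ∧ c ∧ e) ∨ (a ∧ b ∧ ¬c) ∨ (a ∧ b ∧ e) ∨ (¬d ∧ c ∧ e) ∨ (¬d ∧ b ∧ ¬c) ∨ (¬d ∧ b ∧ e)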